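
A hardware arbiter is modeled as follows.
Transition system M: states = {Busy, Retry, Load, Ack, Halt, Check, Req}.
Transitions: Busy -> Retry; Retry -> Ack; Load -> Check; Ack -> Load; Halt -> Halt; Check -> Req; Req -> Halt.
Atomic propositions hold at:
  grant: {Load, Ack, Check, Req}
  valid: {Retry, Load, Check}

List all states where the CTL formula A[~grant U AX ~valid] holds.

Sat(~grant) = {Busy, Retry, Halt}
Sat(~valid) = {Busy, Ack, Halt, Req}
Sat(AX ~valid) = {s : every successor in {Busy, Ack, Halt, Req}} = {Retry, Halt, Check, Req}
A[~grant U AX ~valid]: least fixpoint, start Z0 = Sat(AX ~valid) = {Retry, Halt, Check, Req}, add states in Sat(~grant) with every successor in Z. Z1 = {Busy, Retry, Halt, Check, Req}; fixed.
Sat(A[~grant U AX ~valid]) = {Busy, Retry, Halt, Check, Req}

{Busy, Retry, Halt, Check, Req}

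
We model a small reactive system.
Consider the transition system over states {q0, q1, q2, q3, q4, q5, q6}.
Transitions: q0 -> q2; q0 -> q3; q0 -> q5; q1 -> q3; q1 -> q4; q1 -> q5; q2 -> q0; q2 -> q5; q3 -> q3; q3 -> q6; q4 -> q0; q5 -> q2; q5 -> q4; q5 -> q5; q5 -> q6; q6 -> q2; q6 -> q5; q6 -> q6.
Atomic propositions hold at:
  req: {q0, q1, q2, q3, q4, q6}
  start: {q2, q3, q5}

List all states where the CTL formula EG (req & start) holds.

Sat(req & start) = {q2, q3}
EG (req & start): greatest fixpoint, start Z0 = {q2, q3}, keep only states in Sat with some successor in Z. Z1 = {q3}; fixed.
Sat(EG (req & start)) = {q3}

{q3}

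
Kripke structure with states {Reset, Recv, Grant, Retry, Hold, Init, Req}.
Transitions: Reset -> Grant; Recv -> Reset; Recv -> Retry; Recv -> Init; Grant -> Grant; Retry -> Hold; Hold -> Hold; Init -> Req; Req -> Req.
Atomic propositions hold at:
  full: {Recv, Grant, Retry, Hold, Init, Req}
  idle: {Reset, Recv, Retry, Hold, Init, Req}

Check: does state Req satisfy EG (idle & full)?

Sat(idle & full) = {Recv, Retry, Hold, Init, Req}
EG (idle & full): greatest fixpoint, start Z0 = {Recv, Retry, Hold, Init, Req}, keep only states in Sat with some successor in Z. Already a fixed point.
Sat(EG (idle & full)) = {Recv, Retry, Hold, Init, Req}
Req ∈ Sat(EG (idle & full)) = {Recv, Retry, Hold, Init, Req}, so the formula holds at Req.

Yes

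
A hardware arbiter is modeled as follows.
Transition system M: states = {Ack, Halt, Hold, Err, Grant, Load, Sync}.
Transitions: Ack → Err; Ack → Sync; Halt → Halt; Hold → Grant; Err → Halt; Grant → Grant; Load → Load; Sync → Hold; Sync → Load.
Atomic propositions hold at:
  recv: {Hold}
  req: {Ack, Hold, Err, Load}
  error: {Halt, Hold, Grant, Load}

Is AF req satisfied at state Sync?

Yes

AF req: least fixpoint, start Z0 = {Ack, Hold, Err, Load}, add states with every successor in Z. Z1 = {Ack, Hold, Err, Load, Sync}; fixed.
Sat(AF req) = {Ack, Hold, Err, Load, Sync}
Sync ∈ Sat(AF req) = {Ack, Hold, Err, Load, Sync}, so the formula holds at Sync.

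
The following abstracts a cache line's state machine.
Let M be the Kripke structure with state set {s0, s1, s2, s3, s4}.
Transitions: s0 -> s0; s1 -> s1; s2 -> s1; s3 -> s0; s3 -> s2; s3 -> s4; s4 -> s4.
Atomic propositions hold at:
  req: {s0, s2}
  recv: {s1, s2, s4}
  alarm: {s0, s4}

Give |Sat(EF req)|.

3

EF req: least fixpoint, start Z0 = {s0, s2}, add states with some successor in Z. Z1 = {s0, s2, s3}; fixed.
Sat(EF req) = {s0, s2, s3}
|Sat(EF req)| = |{s0, s2, s3}| = 3.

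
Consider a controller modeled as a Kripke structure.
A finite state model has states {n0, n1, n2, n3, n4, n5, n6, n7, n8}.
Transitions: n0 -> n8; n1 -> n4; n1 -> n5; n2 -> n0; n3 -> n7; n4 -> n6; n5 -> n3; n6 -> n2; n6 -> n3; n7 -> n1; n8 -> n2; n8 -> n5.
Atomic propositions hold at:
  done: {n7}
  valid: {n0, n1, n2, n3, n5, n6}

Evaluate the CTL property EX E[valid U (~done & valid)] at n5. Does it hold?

Yes

Sat(~done) = {n0, n1, n2, n3, n4, n5, n6, n8}
Sat(~done & valid) = {n0, n1, n2, n3, n5, n6}
E[valid U (~done & valid)]: least fixpoint, start Z0 = Sat((~done & valid)) = {n0, n1, n2, n3, n5, n6}, add states in Sat(valid) with some successor in Z. Already a fixed point.
Sat(E[valid U (~done & valid)]) = {n0, n1, n2, n3, n5, n6}
Sat(EX E[valid U (~done & valid)]) = {s : some successor in {n0, n1, n2, n3, n5, n6}} = {n1, n2, n4, n5, n6, n7, n8}
n5 ∈ Sat(EX E[valid U (~done & valid)]) = {n1, n2, n4, n5, n6, n7, n8}, so the formula holds at n5.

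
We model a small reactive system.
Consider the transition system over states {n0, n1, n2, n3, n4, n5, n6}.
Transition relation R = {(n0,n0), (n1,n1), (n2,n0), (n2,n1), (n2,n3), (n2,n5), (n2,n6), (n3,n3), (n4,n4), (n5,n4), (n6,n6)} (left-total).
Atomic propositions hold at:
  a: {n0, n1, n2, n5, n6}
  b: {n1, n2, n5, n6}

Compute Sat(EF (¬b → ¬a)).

{n1, n2, n3, n4, n5, n6}

Sat(¬b) = {n0, n3, n4}
Sat(¬a) = {n3, n4}
Sat(¬b → ¬a) = {n1, n2, n3, n4, n5, n6}
EF (¬b → ¬a): least fixpoint, start Z0 = {n1, n2, n3, n4, n5, n6}, add states with some successor in Z. Already a fixed point.
Sat(EF (¬b → ¬a)) = {n1, n2, n3, n4, n5, n6}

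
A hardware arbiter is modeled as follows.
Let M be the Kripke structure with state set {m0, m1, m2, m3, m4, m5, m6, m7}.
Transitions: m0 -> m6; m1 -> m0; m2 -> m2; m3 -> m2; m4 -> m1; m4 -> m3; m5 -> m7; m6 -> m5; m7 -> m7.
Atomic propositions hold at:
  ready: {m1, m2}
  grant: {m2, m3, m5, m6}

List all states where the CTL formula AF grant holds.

AF grant: least fixpoint, start Z0 = {m2, m3, m5, m6}, add states with every successor in Z. Z1 = {m0, m2, m3, m5, m6}; Z2 = {m0, m1, m2, m3, m5, m6}; Z3 = {m0, m1, m2, m3, m4, m5, m6}; fixed.
Sat(AF grant) = {m0, m1, m2, m3, m4, m5, m6}

{m0, m1, m2, m3, m4, m5, m6}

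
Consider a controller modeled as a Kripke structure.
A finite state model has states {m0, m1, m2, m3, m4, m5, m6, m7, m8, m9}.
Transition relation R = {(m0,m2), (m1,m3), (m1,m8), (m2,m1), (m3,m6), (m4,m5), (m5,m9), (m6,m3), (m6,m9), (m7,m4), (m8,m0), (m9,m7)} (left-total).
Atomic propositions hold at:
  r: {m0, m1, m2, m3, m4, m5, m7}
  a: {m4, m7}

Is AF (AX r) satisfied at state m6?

Sat(AX r) = {s : every successor in {m0, m1, m2, m3, m4, m5, m7}} = {m0, m2, m4, m7, m8, m9}
AF (AX r): least fixpoint, start Z0 = {m0, m2, m4, m7, m8, m9}, add states with every successor in Z. Z1 = {m0, m2, m4, m5, m7, m8, m9}; fixed.
Sat(AF (AX r)) = {m0, m2, m4, m5, m7, m8, m9}
m6 ∉ Sat(AF (AX r)) = {m0, m2, m4, m5, m7, m8, m9}, so the formula does not hold at m6.

No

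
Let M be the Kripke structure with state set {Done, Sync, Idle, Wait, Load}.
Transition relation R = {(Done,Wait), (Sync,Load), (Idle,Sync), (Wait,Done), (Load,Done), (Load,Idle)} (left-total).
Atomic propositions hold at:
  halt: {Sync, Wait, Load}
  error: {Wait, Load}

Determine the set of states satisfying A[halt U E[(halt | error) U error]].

{Sync, Wait, Load}

Sat(halt | error) = {Sync, Wait, Load}
E[(halt | error) U error]: least fixpoint, start Z0 = Sat(error) = {Wait, Load}, add states in Sat(halt | error) with some successor in Z. Z1 = {Sync, Wait, Load}; fixed.
Sat(E[(halt | error) U error]) = {Sync, Wait, Load}
A[halt U E[(halt | error) U error]]: least fixpoint, start Z0 = Sat(E[(halt | error) U error]) = {Sync, Wait, Load}, add states in Sat(halt) with every successor in Z. Already a fixed point.
Sat(A[halt U E[(halt | error) U error]]) = {Sync, Wait, Load}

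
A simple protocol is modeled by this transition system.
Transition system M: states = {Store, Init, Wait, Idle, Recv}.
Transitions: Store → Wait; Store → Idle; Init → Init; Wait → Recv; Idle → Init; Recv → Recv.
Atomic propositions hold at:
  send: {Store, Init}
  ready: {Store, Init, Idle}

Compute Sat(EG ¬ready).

{Wait, Recv}

Sat(¬ready) = {Wait, Recv}
EG ¬ready: greatest fixpoint, start Z0 = {Wait, Recv}, keep only states in Sat with some successor in Z. Already a fixed point.
Sat(EG ¬ready) = {Wait, Recv}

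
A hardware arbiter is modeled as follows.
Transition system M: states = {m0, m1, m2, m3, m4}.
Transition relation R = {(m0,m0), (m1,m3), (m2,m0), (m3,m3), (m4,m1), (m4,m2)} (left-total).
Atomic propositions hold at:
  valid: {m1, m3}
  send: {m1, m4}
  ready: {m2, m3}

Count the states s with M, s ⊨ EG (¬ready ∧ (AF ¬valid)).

1

Sat(¬ready) = {m0, m1, m4}
Sat(¬valid) = {m0, m2, m4}
AF ¬valid: least fixpoint, start Z0 = {m0, m2, m4}, add states with every successor in Z. Already a fixed point.
Sat(AF ¬valid) = {m0, m2, m4}
Sat(¬ready ∧ (AF ¬valid)) = {m0, m4}
EG (¬ready ∧ (AF ¬valid)): greatest fixpoint, start Z0 = {m0, m4}, keep only states in Sat with some successor in Z. Z1 = {m0}; fixed.
Sat(EG (¬ready ∧ (AF ¬valid))) = {m0}
|Sat(EG (¬ready ∧ (AF ¬valid)))| = |{m0}| = 1.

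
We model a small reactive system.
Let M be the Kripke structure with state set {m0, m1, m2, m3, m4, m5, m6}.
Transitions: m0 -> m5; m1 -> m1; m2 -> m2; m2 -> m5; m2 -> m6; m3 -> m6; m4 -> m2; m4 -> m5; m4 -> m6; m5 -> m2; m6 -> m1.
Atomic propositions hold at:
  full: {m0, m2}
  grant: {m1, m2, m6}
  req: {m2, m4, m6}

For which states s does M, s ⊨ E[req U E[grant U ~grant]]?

{m0, m2, m3, m4, m5}

Sat(~grant) = {m0, m3, m4, m5}
E[grant U ~grant]: least fixpoint, start Z0 = Sat(~grant) = {m0, m3, m4, m5}, add states in Sat(grant) with some successor in Z. Z1 = {m0, m2, m3, m4, m5}; fixed.
Sat(E[grant U ~grant]) = {m0, m2, m3, m4, m5}
E[req U E[grant U ~grant]]: least fixpoint, start Z0 = Sat(E[grant U ~grant]) = {m0, m2, m3, m4, m5}, add states in Sat(req) with some successor in Z. Already a fixed point.
Sat(E[req U E[grant U ~grant]]) = {m0, m2, m3, m4, m5}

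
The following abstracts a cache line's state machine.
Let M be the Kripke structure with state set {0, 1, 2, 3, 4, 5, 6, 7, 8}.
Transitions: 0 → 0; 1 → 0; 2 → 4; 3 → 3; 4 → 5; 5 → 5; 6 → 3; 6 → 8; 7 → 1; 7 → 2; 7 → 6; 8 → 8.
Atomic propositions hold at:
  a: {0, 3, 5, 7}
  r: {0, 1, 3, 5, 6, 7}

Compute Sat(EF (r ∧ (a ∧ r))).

{0, 1, 2, 3, 4, 5, 6, 7}

Sat(a ∧ r) = {0, 3, 5, 7}
Sat(r ∧ (a ∧ r)) = {0, 3, 5, 7}
EF (r ∧ (a ∧ r)): least fixpoint, start Z0 = {0, 3, 5, 7}, add states with some successor in Z. Z1 = {0, 1, 3, 4, 5, 6, 7}; Z2 = {0, 1, 2, 3, 4, 5, 6, 7}; fixed.
Sat(EF (r ∧ (a ∧ r))) = {0, 1, 2, 3, 4, 5, 6, 7}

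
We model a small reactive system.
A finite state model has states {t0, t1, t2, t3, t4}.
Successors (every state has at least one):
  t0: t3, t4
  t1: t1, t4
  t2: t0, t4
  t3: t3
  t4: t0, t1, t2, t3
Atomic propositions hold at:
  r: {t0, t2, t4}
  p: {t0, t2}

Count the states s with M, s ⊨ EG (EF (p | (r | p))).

Sat(r | p) = {t0, t2, t4}
Sat(p | (r | p)) = {t0, t2, t4}
EF (p | (r | p)): least fixpoint, start Z0 = {t0, t2, t4}, add states with some successor in Z. Z1 = {t0, t1, t2, t4}; fixed.
Sat(EF (p | (r | p))) = {t0, t1, t2, t4}
EG (EF (p | (r | p))): greatest fixpoint, start Z0 = {t0, t1, t2, t4}, keep only states in Sat with some successor in Z. Already a fixed point.
Sat(EG (EF (p | (r | p)))) = {t0, t1, t2, t4}
|Sat(EG (EF (p | (r | p))))| = |{t0, t1, t2, t4}| = 4.

4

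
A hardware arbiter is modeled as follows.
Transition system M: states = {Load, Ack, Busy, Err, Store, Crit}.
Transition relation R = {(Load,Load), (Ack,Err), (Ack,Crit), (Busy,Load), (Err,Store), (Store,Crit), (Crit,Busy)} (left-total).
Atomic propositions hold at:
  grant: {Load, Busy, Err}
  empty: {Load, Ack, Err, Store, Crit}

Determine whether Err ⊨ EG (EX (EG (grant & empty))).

Sat(grant & empty) = {Load, Err}
EG (grant & empty): greatest fixpoint, start Z0 = {Load, Err}, keep only states in Sat with some successor in Z. Z1 = {Load}; fixed.
Sat(EG (grant & empty)) = {Load}
Sat(EX (EG (grant & empty))) = {s : some successor in {Load}} = {Load, Busy}
EG (EX (EG (grant & empty))): greatest fixpoint, start Z0 = {Load, Busy}, keep only states in Sat with some successor in Z. Already a fixed point.
Sat(EG (EX (EG (grant & empty)))) = {Load, Busy}
Err ∉ Sat(EG (EX (EG (grant & empty)))) = {Load, Busy}, so the formula does not hold at Err.

No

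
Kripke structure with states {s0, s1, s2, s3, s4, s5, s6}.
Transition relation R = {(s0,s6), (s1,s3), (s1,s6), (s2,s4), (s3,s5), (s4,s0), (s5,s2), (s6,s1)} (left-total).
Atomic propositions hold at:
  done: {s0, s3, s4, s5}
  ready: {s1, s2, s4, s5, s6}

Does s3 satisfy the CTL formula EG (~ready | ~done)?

No

Sat(~ready) = {s0, s3}
Sat(~done) = {s1, s2, s6}
Sat(~ready | ~done) = {s0, s1, s2, s3, s6}
EG (~ready | ~done): greatest fixpoint, start Z0 = {s0, s1, s2, s3, s6}, keep only states in Sat with some successor in Z. Z1 = {s0, s1, s6}; fixed.
Sat(EG (~ready | ~done)) = {s0, s1, s6}
s3 ∉ Sat(EG (~ready | ~done)) = {s0, s1, s6}, so the formula does not hold at s3.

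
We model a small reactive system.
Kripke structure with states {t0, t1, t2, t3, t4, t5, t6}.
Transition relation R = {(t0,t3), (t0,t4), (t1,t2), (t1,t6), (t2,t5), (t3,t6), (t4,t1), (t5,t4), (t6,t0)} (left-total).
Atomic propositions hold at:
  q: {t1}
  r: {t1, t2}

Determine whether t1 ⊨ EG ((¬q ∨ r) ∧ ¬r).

No

Sat(¬q) = {t0, t2, t3, t4, t5, t6}
Sat(¬q ∨ r) = {t0, t1, t2, t3, t4, t5, t6}
Sat(¬r) = {t0, t3, t4, t5, t6}
Sat((¬q ∨ r) ∧ ¬r) = {t0, t3, t4, t5, t6}
EG ((¬q ∨ r) ∧ ¬r): greatest fixpoint, start Z0 = {t0, t3, t4, t5, t6}, keep only states in Sat with some successor in Z. Z1 = {t0, t3, t5, t6}; Z2 = {t0, t3, t6}; fixed.
Sat(EG ((¬q ∨ r) ∧ ¬r)) = {t0, t3, t6}
t1 ∉ Sat(EG ((¬q ∨ r) ∧ ¬r)) = {t0, t3, t6}, so the formula does not hold at t1.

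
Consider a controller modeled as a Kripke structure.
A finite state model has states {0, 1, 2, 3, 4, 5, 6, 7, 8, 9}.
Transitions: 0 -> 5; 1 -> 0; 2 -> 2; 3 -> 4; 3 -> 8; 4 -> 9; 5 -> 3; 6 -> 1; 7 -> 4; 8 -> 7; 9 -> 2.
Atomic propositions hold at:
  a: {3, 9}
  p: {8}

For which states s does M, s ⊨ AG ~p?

Sat(~p) = {0, 1, 2, 3, 4, 5, 6, 7, 9}
AG ~p: greatest fixpoint, start Z0 = {0, 1, 2, 3, 4, 5, 6, 7, 9}, keep only states in Sat with every successor in Z. Z1 = {0, 1, 2, 4, 5, 6, 7, 9}; Z2 = {0, 1, 2, 4, 6, 7, 9}; Z3 = {1, 2, 4, 6, 7, 9}; Z4 = {2, 4, 6, 7, 9}; Z5 = {2, 4, 7, 9}; fixed.
Sat(AG ~p) = {2, 4, 7, 9}

{2, 4, 7, 9}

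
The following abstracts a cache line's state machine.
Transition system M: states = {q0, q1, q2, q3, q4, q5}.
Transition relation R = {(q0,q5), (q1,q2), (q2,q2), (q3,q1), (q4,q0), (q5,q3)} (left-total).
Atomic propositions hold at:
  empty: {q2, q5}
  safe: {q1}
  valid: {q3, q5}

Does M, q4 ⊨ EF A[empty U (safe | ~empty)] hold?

Sat(~empty) = {q0, q1, q3, q4}
Sat(safe | ~empty) = {q0, q1, q3, q4}
A[empty U (safe | ~empty)]: least fixpoint, start Z0 = Sat((safe | ~empty)) = {q0, q1, q3, q4}, add states in Sat(empty) with every successor in Z. Z1 = {q0, q1, q3, q4, q5}; fixed.
Sat(A[empty U (safe | ~empty)]) = {q0, q1, q3, q4, q5}
EF A[empty U (safe | ~empty)]: least fixpoint, start Z0 = {q0, q1, q3, q4, q5}, add states with some successor in Z. Already a fixed point.
Sat(EF A[empty U (safe | ~empty)]) = {q0, q1, q3, q4, q5}
q4 ∈ Sat(EF A[empty U (safe | ~empty)]) = {q0, q1, q3, q4, q5}, so the formula holds at q4.

Yes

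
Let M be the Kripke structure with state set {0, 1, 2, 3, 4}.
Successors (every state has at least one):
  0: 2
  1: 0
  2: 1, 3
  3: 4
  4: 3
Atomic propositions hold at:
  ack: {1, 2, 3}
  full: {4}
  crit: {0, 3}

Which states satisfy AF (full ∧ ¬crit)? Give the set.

Sat(¬crit) = {1, 2, 4}
Sat(full ∧ ¬crit) = {4}
AF (full ∧ ¬crit): least fixpoint, start Z0 = {4}, add states with every successor in Z. Z1 = {3, 4}; fixed.
Sat(AF (full ∧ ¬crit)) = {3, 4}

{3, 4}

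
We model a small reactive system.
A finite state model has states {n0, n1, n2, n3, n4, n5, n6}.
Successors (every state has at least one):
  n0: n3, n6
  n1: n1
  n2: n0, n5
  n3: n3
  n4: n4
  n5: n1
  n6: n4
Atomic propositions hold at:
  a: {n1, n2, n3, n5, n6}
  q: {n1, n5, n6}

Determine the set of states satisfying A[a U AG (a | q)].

Sat(a | q) = {n1, n2, n3, n5, n6}
AG (a | q): greatest fixpoint, start Z0 = {n1, n2, n3, n5, n6}, keep only states in Sat with every successor in Z. Z1 = {n1, n3, n5}; fixed.
Sat(AG (a | q)) = {n1, n3, n5}
A[a U AG (a | q)]: least fixpoint, start Z0 = Sat(AG (a | q)) = {n1, n3, n5}, add states in Sat(a) with every successor in Z. Already a fixed point.
Sat(A[a U AG (a | q)]) = {n1, n3, n5}

{n1, n3, n5}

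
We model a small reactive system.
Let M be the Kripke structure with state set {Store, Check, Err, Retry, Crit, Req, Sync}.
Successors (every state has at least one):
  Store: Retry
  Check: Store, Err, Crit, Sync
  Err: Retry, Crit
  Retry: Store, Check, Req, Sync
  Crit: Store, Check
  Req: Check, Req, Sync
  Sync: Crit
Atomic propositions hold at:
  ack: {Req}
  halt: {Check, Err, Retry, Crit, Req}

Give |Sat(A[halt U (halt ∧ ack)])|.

1

Sat(halt ∧ ack) = {Req}
A[halt U (halt ∧ ack)]: least fixpoint, start Z0 = Sat((halt ∧ ack)) = {Req}, add states in Sat(halt) with every successor in Z. Already a fixed point.
Sat(A[halt U (halt ∧ ack)]) = {Req}
|Sat(A[halt U (halt ∧ ack)])| = |{Req}| = 1.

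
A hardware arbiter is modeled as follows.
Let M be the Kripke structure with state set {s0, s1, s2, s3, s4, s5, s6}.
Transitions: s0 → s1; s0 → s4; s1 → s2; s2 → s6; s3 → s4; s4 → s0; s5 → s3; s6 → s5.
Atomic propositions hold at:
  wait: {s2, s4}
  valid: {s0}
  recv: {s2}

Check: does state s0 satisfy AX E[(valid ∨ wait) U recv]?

Sat(valid ∨ wait) = {s0, s2, s4}
E[(valid ∨ wait) U recv]: least fixpoint, start Z0 = Sat(recv) = {s2}, add states in Sat(valid ∨ wait) with some successor in Z. Already a fixed point.
Sat(E[(valid ∨ wait) U recv]) = {s2}
Sat(AX E[(valid ∨ wait) U recv]) = {s : every successor in {s2}} = {s1}
s0 ∉ Sat(AX E[(valid ∨ wait) U recv]) = {s1}, so the formula does not hold at s0.

No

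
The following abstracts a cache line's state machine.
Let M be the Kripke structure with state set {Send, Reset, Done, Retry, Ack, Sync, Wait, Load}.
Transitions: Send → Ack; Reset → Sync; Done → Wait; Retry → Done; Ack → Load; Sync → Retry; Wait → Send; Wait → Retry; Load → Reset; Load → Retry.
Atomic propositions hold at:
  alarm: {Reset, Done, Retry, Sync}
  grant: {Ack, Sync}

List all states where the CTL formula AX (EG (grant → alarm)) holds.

{Reset, Done, Retry, Ack, Sync, Load}

Sat(grant → alarm) = {Send, Reset, Done, Retry, Sync, Wait, Load}
EG (grant → alarm): greatest fixpoint, start Z0 = {Send, Reset, Done, Retry, Sync, Wait, Load}, keep only states in Sat with some successor in Z. Z1 = {Reset, Done, Retry, Sync, Wait, Load}; fixed.
Sat(EG (grant → alarm)) = {Reset, Done, Retry, Sync, Wait, Load}
Sat(AX (EG (grant → alarm))) = {s : every successor in {Reset, Done, Retry, Sync, Wait, Load}} = {Reset, Done, Retry, Ack, Sync, Load}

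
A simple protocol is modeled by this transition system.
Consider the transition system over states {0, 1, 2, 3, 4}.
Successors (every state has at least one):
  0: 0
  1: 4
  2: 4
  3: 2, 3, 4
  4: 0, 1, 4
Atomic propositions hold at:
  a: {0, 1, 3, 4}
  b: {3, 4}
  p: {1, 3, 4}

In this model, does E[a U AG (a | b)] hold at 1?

Sat(a | b) = {0, 1, 3, 4}
AG (a | b): greatest fixpoint, start Z0 = {0, 1, 3, 4}, keep only states in Sat with every successor in Z. Z1 = {0, 1, 4}; fixed.
Sat(AG (a | b)) = {0, 1, 4}
E[a U AG (a | b)]: least fixpoint, start Z0 = Sat(AG (a | b)) = {0, 1, 4}, add states in Sat(a) with some successor in Z. Z1 = {0, 1, 3, 4}; fixed.
Sat(E[a U AG (a | b)]) = {0, 1, 3, 4}
1 ∈ Sat(E[a U AG (a | b)]) = {0, 1, 3, 4}, so the formula holds at 1.

Yes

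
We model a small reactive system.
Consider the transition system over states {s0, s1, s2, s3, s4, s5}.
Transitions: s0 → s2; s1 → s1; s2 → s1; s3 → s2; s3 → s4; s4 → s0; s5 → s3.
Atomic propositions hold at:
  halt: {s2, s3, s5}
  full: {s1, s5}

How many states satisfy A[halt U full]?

A[halt U full]: least fixpoint, start Z0 = Sat(full) = {s1, s5}, add states in Sat(halt) with every successor in Z. Z1 = {s1, s2, s5}; fixed.
Sat(A[halt U full]) = {s1, s2, s5}
|Sat(A[halt U full])| = |{s1, s2, s5}| = 3.

3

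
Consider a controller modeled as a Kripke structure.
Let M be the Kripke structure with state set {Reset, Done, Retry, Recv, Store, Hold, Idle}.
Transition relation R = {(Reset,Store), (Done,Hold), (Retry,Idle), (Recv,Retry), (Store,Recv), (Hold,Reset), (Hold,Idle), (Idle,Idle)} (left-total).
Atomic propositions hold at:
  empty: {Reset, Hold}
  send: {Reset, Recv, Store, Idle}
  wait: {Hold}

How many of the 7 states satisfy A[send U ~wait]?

6

Sat(~wait) = {Reset, Done, Retry, Recv, Store, Idle}
A[send U ~wait]: least fixpoint, start Z0 = Sat(~wait) = {Reset, Done, Retry, Recv, Store, Idle}, add states in Sat(send) with every successor in Z. Already a fixed point.
Sat(A[send U ~wait]) = {Reset, Done, Retry, Recv, Store, Idle}
|Sat(A[send U ~wait])| = |{Reset, Done, Retry, Recv, Store, Idle}| = 6.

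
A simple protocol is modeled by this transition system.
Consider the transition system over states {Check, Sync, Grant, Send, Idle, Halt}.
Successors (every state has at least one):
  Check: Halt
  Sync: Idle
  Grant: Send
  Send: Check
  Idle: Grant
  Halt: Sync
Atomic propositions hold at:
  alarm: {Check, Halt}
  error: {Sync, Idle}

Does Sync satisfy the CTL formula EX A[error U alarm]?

A[error U alarm]: least fixpoint, start Z0 = Sat(alarm) = {Check, Halt}, add states in Sat(error) with every successor in Z. Already a fixed point.
Sat(A[error U alarm]) = {Check, Halt}
Sat(EX A[error U alarm]) = {s : some successor in {Check, Halt}} = {Check, Send}
Sync ∉ Sat(EX A[error U alarm]) = {Check, Send}, so the formula does not hold at Sync.

No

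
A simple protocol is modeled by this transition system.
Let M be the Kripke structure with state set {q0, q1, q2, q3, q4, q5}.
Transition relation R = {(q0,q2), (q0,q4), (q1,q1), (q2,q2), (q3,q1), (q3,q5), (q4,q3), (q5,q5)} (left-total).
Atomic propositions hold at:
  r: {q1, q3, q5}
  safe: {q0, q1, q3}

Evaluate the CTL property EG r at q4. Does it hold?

No

EG r: greatest fixpoint, start Z0 = {q1, q3, q5}, keep only states in Sat with some successor in Z. Already a fixed point.
Sat(EG r) = {q1, q3, q5}
q4 ∉ Sat(EG r) = {q1, q3, q5}, so the formula does not hold at q4.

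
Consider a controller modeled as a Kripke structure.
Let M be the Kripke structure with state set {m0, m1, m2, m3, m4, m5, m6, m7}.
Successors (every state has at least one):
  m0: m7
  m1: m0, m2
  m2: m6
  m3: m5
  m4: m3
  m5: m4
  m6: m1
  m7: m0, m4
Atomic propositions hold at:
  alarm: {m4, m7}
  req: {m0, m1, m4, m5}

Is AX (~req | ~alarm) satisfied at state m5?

Sat(~req) = {m2, m3, m6, m7}
Sat(~alarm) = {m0, m1, m2, m3, m5, m6}
Sat(~req | ~alarm) = {m0, m1, m2, m3, m5, m6, m7}
Sat(AX (~req | ~alarm)) = {s : every successor in {m0, m1, m2, m3, m5, m6, m7}} = {m0, m1, m2, m3, m4, m6}
m5 ∉ Sat(AX (~req | ~alarm)) = {m0, m1, m2, m3, m4, m6}, so the formula does not hold at m5.

No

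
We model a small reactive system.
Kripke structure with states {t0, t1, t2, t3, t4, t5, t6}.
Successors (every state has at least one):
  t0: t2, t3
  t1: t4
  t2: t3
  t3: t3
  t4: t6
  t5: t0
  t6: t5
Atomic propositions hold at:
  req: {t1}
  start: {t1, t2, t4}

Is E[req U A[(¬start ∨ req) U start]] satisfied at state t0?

No

Sat(¬start) = {t0, t3, t5, t6}
Sat(¬start ∨ req) = {t0, t1, t3, t5, t6}
A[(¬start ∨ req) U start]: least fixpoint, start Z0 = Sat(start) = {t1, t2, t4}, add states in Sat(¬start ∨ req) with every successor in Z. Already a fixed point.
Sat(A[(¬start ∨ req) U start]) = {t1, t2, t4}
E[req U A[(¬start ∨ req) U start]]: least fixpoint, start Z0 = Sat(A[(¬start ∨ req) U start]) = {t1, t2, t4}, add states in Sat(req) with some successor in Z. Already a fixed point.
Sat(E[req U A[(¬start ∨ req) U start]]) = {t1, t2, t4}
t0 ∉ Sat(E[req U A[(¬start ∨ req) U start]]) = {t1, t2, t4}, so the formula does not hold at t0.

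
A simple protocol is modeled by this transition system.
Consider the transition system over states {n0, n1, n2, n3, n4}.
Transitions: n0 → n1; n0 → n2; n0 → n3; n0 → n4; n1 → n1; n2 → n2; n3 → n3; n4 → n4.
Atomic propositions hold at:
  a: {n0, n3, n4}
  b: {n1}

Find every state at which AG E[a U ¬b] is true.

{n2, n3, n4}

Sat(¬b) = {n0, n2, n3, n4}
E[a U ¬b]: least fixpoint, start Z0 = Sat(¬b) = {n0, n2, n3, n4}, add states in Sat(a) with some successor in Z. Already a fixed point.
Sat(E[a U ¬b]) = {n0, n2, n3, n4}
AG E[a U ¬b]: greatest fixpoint, start Z0 = {n0, n2, n3, n4}, keep only states in Sat with every successor in Z. Z1 = {n2, n3, n4}; fixed.
Sat(AG E[a U ¬b]) = {n2, n3, n4}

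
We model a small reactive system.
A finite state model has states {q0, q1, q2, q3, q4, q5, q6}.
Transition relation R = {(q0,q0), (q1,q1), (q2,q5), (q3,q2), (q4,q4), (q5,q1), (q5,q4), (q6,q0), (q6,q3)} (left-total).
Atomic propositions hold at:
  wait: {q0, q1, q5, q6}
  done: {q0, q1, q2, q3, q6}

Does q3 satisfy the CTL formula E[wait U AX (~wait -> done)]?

Yes

Sat(~wait) = {q2, q3, q4}
Sat(~wait -> done) = {q0, q1, q2, q3, q5, q6}
Sat(AX (~wait -> done)) = {s : every successor in {q0, q1, q2, q3, q5, q6}} = {q0, q1, q2, q3, q6}
E[wait U AX (~wait -> done)]: least fixpoint, start Z0 = Sat(AX (~wait -> done)) = {q0, q1, q2, q3, q6}, add states in Sat(wait) with some successor in Z. Z1 = {q0, q1, q2, q3, q5, q6}; fixed.
Sat(E[wait U AX (~wait -> done)]) = {q0, q1, q2, q3, q5, q6}
q3 ∈ Sat(E[wait U AX (~wait -> done)]) = {q0, q1, q2, q3, q5, q6}, so the formula holds at q3.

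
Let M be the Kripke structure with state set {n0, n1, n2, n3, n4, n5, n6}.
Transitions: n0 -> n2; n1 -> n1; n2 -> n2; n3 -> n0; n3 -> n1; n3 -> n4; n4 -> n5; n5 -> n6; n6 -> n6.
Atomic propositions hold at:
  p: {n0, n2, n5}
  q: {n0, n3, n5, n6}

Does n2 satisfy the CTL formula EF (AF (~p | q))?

Sat(~p) = {n1, n3, n4, n6}
Sat(~p | q) = {n0, n1, n3, n4, n5, n6}
AF (~p | q): least fixpoint, start Z0 = {n0, n1, n3, n4, n5, n6}, add states with every successor in Z. Already a fixed point.
Sat(AF (~p | q)) = {n0, n1, n3, n4, n5, n6}
EF (AF (~p | q)): least fixpoint, start Z0 = {n0, n1, n3, n4, n5, n6}, add states with some successor in Z. Already a fixed point.
Sat(EF (AF (~p | q))) = {n0, n1, n3, n4, n5, n6}
n2 ∉ Sat(EF (AF (~p | q))) = {n0, n1, n3, n4, n5, n6}, so the formula does not hold at n2.

No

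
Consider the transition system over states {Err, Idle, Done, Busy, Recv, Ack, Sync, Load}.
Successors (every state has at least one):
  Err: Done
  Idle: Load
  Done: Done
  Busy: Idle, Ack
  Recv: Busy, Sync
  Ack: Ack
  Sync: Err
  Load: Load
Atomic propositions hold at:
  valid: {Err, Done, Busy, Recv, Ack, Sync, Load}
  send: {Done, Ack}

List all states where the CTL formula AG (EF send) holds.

{Err, Done, Ack, Sync}

EF send: least fixpoint, start Z0 = {Done, Ack}, add states with some successor in Z. Z1 = {Err, Done, Busy, Ack}; Z2 = {Err, Done, Busy, Recv, Ack, Sync}; fixed.
Sat(EF send) = {Err, Done, Busy, Recv, Ack, Sync}
AG (EF send): greatest fixpoint, start Z0 = {Err, Done, Busy, Recv, Ack, Sync}, keep only states in Sat with every successor in Z. Z1 = {Err, Done, Recv, Ack, Sync}; Z2 = {Err, Done, Ack, Sync}; fixed.
Sat(AG (EF send)) = {Err, Done, Ack, Sync}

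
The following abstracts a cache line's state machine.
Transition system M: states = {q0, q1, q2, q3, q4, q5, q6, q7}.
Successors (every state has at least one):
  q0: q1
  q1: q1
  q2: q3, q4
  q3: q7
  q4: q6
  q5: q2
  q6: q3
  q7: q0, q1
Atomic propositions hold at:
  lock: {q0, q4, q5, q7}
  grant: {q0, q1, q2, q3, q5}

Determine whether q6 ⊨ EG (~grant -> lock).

Sat(~grant) = {q4, q6, q7}
Sat(~grant -> lock) = {q0, q1, q2, q3, q4, q5, q7}
EG (~grant -> lock): greatest fixpoint, start Z0 = {q0, q1, q2, q3, q4, q5, q7}, keep only states in Sat with some successor in Z. Z1 = {q0, q1, q2, q3, q5, q7}; fixed.
Sat(EG (~grant -> lock)) = {q0, q1, q2, q3, q5, q7}
q6 ∉ Sat(EG (~grant -> lock)) = {q0, q1, q2, q3, q5, q7}, so the formula does not hold at q6.

No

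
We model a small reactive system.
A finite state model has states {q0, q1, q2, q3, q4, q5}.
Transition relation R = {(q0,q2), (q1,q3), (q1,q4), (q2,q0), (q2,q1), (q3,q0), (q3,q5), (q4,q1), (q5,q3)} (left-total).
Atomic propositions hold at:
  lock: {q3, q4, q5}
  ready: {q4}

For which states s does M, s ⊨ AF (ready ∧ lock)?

{q4}

Sat(ready ∧ lock) = {q4}
AF (ready ∧ lock): least fixpoint, start Z0 = {q4}, add states with every successor in Z. Already a fixed point.
Sat(AF (ready ∧ lock)) = {q4}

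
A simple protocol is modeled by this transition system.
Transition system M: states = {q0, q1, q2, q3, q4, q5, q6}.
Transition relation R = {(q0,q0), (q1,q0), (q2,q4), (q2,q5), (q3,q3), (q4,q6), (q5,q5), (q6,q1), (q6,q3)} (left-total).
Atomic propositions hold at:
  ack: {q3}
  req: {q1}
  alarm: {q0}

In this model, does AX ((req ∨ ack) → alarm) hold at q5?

Yes

Sat(req ∨ ack) = {q1, q3}
Sat((req ∨ ack) → alarm) = {q0, q2, q4, q5, q6}
Sat(AX ((req ∨ ack) → alarm)) = {s : every successor in {q0, q2, q4, q5, q6}} = {q0, q1, q2, q4, q5}
q5 ∈ Sat(AX ((req ∨ ack) → alarm)) = {q0, q1, q2, q4, q5}, so the formula holds at q5.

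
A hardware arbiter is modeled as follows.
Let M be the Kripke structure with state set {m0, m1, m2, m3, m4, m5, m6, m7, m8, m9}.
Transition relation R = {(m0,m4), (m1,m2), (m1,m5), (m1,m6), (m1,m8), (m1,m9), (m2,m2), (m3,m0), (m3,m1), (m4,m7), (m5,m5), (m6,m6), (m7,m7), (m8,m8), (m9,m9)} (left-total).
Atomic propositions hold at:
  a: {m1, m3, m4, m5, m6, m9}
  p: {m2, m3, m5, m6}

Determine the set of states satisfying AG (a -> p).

Sat(a -> p) = {m0, m2, m3, m5, m6, m7, m8}
AG (a -> p): greatest fixpoint, start Z0 = {m0, m2, m3, m5, m6, m7, m8}, keep only states in Sat with every successor in Z. Z1 = {m2, m5, m6, m7, m8}; fixed.
Sat(AG (a -> p)) = {m2, m5, m6, m7, m8}

{m2, m5, m6, m7, m8}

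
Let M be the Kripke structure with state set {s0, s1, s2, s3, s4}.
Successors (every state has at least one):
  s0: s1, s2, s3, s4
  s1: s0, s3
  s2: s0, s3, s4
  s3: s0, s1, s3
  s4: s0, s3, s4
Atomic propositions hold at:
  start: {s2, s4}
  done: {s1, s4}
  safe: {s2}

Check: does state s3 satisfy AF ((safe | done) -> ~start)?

Yes

Sat(safe | done) = {s1, s2, s4}
Sat(~start) = {s0, s1, s3}
Sat((safe | done) -> ~start) = {s0, s1, s3}
AF ((safe | done) -> ~start): least fixpoint, start Z0 = {s0, s1, s3}, add states with every successor in Z. Already a fixed point.
Sat(AF ((safe | done) -> ~start)) = {s0, s1, s3}
s3 ∈ Sat(AF ((safe | done) -> ~start)) = {s0, s1, s3}, so the formula holds at s3.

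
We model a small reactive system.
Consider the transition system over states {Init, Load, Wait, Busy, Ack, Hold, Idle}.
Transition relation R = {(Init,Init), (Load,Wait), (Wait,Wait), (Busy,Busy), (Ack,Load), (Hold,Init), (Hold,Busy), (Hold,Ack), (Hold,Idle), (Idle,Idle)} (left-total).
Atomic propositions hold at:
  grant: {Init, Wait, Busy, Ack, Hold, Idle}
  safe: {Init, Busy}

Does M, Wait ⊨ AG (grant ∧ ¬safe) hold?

Yes

Sat(¬safe) = {Load, Wait, Ack, Hold, Idle}
Sat(grant ∧ ¬safe) = {Wait, Ack, Hold, Idle}
AG (grant ∧ ¬safe): greatest fixpoint, start Z0 = {Wait, Ack, Hold, Idle}, keep only states in Sat with every successor in Z. Z1 = {Wait, Idle}; fixed.
Sat(AG (grant ∧ ¬safe)) = {Wait, Idle}
Wait ∈ Sat(AG (grant ∧ ¬safe)) = {Wait, Idle}, so the formula holds at Wait.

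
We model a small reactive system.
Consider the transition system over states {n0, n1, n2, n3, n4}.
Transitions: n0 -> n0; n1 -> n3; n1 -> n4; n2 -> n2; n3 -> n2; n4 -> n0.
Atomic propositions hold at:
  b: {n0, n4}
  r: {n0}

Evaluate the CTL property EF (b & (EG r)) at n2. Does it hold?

No

EG r: greatest fixpoint, start Z0 = {n0}, keep only states in Sat with some successor in Z. Already a fixed point.
Sat(EG r) = {n0}
Sat(b & (EG r)) = {n0}
EF (b & (EG r)): least fixpoint, start Z0 = {n0}, add states with some successor in Z. Z1 = {n0, n4}; Z2 = {n0, n1, n4}; fixed.
Sat(EF (b & (EG r))) = {n0, n1, n4}
n2 ∉ Sat(EF (b & (EG r))) = {n0, n1, n4}, so the formula does not hold at n2.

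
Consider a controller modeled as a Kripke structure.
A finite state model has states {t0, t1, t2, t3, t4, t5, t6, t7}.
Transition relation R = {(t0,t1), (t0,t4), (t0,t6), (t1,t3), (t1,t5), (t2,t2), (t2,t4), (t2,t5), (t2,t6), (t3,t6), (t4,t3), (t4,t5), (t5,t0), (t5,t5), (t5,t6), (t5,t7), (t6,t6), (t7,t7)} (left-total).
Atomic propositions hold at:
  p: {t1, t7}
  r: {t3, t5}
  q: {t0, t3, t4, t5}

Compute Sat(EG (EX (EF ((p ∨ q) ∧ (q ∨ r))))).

Sat(p ∨ q) = {t0, t1, t3, t4, t5, t7}
Sat(q ∨ r) = {t0, t3, t4, t5}
Sat((p ∨ q) ∧ (q ∨ r)) = {t0, t3, t4, t5}
EF ((p ∨ q) ∧ (q ∨ r)): least fixpoint, start Z0 = {t0, t3, t4, t5}, add states with some successor in Z. Z1 = {t0, t1, t2, t3, t4, t5}; fixed.
Sat(EF ((p ∨ q) ∧ (q ∨ r))) = {t0, t1, t2, t3, t4, t5}
Sat(EX (EF ((p ∨ q) ∧ (q ∨ r)))) = {s : some successor in {t0, t1, t2, t3, t4, t5}} = {t0, t1, t2, t4, t5}
EG (EX (EF ((p ∨ q) ∧ (q ∨ r)))): greatest fixpoint, start Z0 = {t0, t1, t2, t4, t5}, keep only states in Sat with some successor in Z. Already a fixed point.
Sat(EG (EX (EF ((p ∨ q) ∧ (q ∨ r))))) = {t0, t1, t2, t4, t5}

{t0, t1, t2, t4, t5}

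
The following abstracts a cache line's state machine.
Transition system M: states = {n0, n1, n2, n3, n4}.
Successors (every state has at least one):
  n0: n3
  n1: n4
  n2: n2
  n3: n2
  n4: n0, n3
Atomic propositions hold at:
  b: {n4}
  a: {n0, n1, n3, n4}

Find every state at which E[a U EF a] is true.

{n0, n1, n3, n4}

EF a: least fixpoint, start Z0 = {n0, n1, n3, n4}, add states with some successor in Z. Already a fixed point.
Sat(EF a) = {n0, n1, n3, n4}
E[a U EF a]: least fixpoint, start Z0 = Sat(EF a) = {n0, n1, n3, n4}, add states in Sat(a) with some successor in Z. Already a fixed point.
Sat(E[a U EF a]) = {n0, n1, n3, n4}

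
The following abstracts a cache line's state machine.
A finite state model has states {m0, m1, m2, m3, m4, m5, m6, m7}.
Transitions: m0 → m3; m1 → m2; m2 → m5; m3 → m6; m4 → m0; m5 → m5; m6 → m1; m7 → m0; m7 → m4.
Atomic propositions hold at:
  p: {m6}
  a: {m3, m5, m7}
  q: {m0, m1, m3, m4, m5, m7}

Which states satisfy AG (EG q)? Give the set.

{m5}

EG q: greatest fixpoint, start Z0 = {m0, m1, m3, m4, m5, m7}, keep only states in Sat with some successor in Z. Z1 = {m0, m4, m5, m7}; Z2 = {m4, m5, m7}; Z3 = {m5, m7}; Z4 = {m5}; fixed.
Sat(EG q) = {m5}
AG (EG q): greatest fixpoint, start Z0 = {m5}, keep only states in Sat with every successor in Z. Already a fixed point.
Sat(AG (EG q)) = {m5}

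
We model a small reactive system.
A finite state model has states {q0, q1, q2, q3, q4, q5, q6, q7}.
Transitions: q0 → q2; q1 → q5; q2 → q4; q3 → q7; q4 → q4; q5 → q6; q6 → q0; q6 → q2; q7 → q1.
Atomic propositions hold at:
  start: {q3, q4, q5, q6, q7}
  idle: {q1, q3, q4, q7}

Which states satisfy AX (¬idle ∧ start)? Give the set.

{q1, q5}

Sat(¬idle) = {q0, q2, q5, q6}
Sat(¬idle ∧ start) = {q5, q6}
Sat(AX (¬idle ∧ start)) = {s : every successor in {q5, q6}} = {q1, q5}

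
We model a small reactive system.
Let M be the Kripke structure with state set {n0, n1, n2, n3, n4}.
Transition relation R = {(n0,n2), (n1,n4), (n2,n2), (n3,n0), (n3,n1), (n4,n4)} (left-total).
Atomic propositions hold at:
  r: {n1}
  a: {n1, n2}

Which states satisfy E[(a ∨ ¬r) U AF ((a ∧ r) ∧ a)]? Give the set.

{n1, n3}

Sat(¬r) = {n0, n2, n3, n4}
Sat(a ∨ ¬r) = {n0, n1, n2, n3, n4}
Sat(a ∧ r) = {n1}
Sat((a ∧ r) ∧ a) = {n1}
AF ((a ∧ r) ∧ a): least fixpoint, start Z0 = {n1}, add states with every successor in Z. Already a fixed point.
Sat(AF ((a ∧ r) ∧ a)) = {n1}
E[(a ∨ ¬r) U AF ((a ∧ r) ∧ a)]: least fixpoint, start Z0 = Sat(AF ((a ∧ r) ∧ a)) = {n1}, add states in Sat(a ∨ ¬r) with some successor in Z. Z1 = {n1, n3}; fixed.
Sat(E[(a ∨ ¬r) U AF ((a ∧ r) ∧ a)]) = {n1, n3}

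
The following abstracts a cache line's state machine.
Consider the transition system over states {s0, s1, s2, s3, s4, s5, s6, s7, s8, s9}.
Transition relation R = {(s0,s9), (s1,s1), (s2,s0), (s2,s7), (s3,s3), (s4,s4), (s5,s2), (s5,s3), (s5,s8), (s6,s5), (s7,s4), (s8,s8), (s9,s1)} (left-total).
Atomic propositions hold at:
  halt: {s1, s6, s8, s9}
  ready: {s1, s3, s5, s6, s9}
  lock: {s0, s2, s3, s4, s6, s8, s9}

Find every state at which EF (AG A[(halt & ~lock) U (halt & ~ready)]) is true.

Sat(~lock) = {s1, s5, s7}
Sat(halt & ~lock) = {s1}
Sat(~ready) = {s0, s2, s4, s7, s8}
Sat(halt & ~ready) = {s8}
A[(halt & ~lock) U (halt & ~ready)]: least fixpoint, start Z0 = Sat((halt & ~ready)) = {s8}, add states in Sat(halt & ~lock) with every successor in Z. Already a fixed point.
Sat(A[(halt & ~lock) U (halt & ~ready)]) = {s8}
AG A[(halt & ~lock) U (halt & ~ready)]: greatest fixpoint, start Z0 = {s8}, keep only states in Sat with every successor in Z. Already a fixed point.
Sat(AG A[(halt & ~lock) U (halt & ~ready)]) = {s8}
EF (AG A[(halt & ~lock) U (halt & ~ready)]): least fixpoint, start Z0 = {s8}, add states with some successor in Z. Z1 = {s5, s8}; Z2 = {s5, s6, s8}; fixed.
Sat(EF (AG A[(halt & ~lock) U (halt & ~ready)])) = {s5, s6, s8}

{s5, s6, s8}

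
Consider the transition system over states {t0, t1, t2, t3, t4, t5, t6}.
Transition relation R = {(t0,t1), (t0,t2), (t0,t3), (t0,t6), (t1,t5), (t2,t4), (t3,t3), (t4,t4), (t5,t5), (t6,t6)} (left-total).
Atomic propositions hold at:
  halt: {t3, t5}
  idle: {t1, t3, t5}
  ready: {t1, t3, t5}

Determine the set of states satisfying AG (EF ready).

{t1, t3, t5}

EF ready: least fixpoint, start Z0 = {t1, t3, t5}, add states with some successor in Z. Z1 = {t0, t1, t3, t5}; fixed.
Sat(EF ready) = {t0, t1, t3, t5}
AG (EF ready): greatest fixpoint, start Z0 = {t0, t1, t3, t5}, keep only states in Sat with every successor in Z. Z1 = {t1, t3, t5}; fixed.
Sat(AG (EF ready)) = {t1, t3, t5}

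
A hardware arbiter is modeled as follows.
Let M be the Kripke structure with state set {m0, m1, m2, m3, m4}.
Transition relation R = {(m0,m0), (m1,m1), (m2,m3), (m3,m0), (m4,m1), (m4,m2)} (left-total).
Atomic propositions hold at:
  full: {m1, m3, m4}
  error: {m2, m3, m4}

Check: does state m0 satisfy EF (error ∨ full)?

Sat(error ∨ full) = {m1, m2, m3, m4}
EF (error ∨ full): least fixpoint, start Z0 = {m1, m2, m3, m4}, add states with some successor in Z. Already a fixed point.
Sat(EF (error ∨ full)) = {m1, m2, m3, m4}
m0 ∉ Sat(EF (error ∨ full)) = {m1, m2, m3, m4}, so the formula does not hold at m0.

No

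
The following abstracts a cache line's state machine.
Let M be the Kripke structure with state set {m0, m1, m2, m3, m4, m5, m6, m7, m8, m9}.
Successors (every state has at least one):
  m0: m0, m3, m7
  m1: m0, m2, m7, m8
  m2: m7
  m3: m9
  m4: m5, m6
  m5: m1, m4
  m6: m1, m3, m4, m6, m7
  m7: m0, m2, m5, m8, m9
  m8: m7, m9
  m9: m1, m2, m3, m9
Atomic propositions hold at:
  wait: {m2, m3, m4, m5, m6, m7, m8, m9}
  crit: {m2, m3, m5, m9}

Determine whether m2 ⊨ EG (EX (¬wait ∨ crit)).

No

Sat(¬wait) = {m0, m1}
Sat(¬wait ∨ crit) = {m0, m1, m2, m3, m5, m9}
Sat(EX (¬wait ∨ crit)) = {s : some successor in {m0, m1, m2, m3, m5, m9}} = {m0, m1, m3, m4, m5, m6, m7, m8, m9}
EG (EX (¬wait ∨ crit)): greatest fixpoint, start Z0 = {m0, m1, m3, m4, m5, m6, m7, m8, m9}, keep only states in Sat with some successor in Z. Already a fixed point.
Sat(EG (EX (¬wait ∨ crit))) = {m0, m1, m3, m4, m5, m6, m7, m8, m9}
m2 ∉ Sat(EG (EX (¬wait ∨ crit))) = {m0, m1, m3, m4, m5, m6, m7, m8, m9}, so the formula does not hold at m2.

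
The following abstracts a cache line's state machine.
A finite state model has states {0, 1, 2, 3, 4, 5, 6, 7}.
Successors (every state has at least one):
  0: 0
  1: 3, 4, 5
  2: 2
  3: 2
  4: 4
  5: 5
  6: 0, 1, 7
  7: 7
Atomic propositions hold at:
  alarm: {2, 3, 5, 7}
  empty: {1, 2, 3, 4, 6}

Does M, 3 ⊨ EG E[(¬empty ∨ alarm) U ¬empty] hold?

Sat(¬empty) = {0, 5, 7}
Sat(¬empty ∨ alarm) = {0, 2, 3, 5, 7}
E[(¬empty ∨ alarm) U ¬empty]: least fixpoint, start Z0 = Sat(¬empty) = {0, 5, 7}, add states in Sat(¬empty ∨ alarm) with some successor in Z. Already a fixed point.
Sat(E[(¬empty ∨ alarm) U ¬empty]) = {0, 5, 7}
EG E[(¬empty ∨ alarm) U ¬empty]: greatest fixpoint, start Z0 = {0, 5, 7}, keep only states in Sat with some successor in Z. Already a fixed point.
Sat(EG E[(¬empty ∨ alarm) U ¬empty]) = {0, 5, 7}
3 ∉ Sat(EG E[(¬empty ∨ alarm) U ¬empty]) = {0, 5, 7}, so the formula does not hold at 3.

No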